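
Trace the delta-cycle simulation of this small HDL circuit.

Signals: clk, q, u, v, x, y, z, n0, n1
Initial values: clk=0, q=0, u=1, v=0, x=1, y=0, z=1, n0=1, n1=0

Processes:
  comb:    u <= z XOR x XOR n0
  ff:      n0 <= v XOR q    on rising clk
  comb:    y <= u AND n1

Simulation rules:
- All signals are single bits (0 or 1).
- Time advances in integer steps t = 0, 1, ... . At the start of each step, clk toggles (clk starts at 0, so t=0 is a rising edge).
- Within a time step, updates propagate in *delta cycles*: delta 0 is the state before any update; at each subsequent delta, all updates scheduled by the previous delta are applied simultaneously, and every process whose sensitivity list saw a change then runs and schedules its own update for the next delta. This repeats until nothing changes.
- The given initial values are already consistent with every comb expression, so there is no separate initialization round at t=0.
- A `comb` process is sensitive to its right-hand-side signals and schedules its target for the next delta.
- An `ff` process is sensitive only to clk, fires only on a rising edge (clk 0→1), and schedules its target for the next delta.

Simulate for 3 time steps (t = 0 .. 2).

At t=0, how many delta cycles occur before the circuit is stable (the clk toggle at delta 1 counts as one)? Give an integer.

t=0 Δ0: q=0 n0=1 n1=0 y=0 u=1 z=1 v=0 x=1 clk=0
  Δ1: clk:0→1
  Δ2: n0:1→0
  Δ3: u:1→0
  (3Δ to stable)
t=1 Δ0: q=0 n0=0 n1=0 y=0 u=0 z=1 v=0 x=1 clk=1
  Δ1: clk:1→0
  (1Δ to stable)
t=2 Δ0: q=0 n0=0 n1=0 y=0 u=0 z=1 v=0 x=1 clk=0
  Δ1: clk:0→1
  (1Δ to stable)

3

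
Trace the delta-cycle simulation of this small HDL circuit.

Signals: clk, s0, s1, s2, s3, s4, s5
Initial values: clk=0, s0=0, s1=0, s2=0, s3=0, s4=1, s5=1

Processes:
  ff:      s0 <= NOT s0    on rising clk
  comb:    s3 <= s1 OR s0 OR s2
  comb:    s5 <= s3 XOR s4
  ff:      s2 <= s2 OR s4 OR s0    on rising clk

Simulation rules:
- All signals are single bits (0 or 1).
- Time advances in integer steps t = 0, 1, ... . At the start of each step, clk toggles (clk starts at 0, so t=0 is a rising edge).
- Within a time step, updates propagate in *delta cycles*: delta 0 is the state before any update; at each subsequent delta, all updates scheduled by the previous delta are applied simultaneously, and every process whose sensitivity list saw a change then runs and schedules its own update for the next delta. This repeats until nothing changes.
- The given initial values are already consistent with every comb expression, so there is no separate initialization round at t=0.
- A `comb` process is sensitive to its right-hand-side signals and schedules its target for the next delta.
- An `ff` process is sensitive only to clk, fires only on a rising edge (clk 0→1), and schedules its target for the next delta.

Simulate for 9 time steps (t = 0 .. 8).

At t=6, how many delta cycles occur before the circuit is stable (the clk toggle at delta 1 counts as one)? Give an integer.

2

t=0 Δ0: s5=1 s3=0 s0=0 s2=0 s4=1 s1=0 clk=0
  Δ1: clk:0→1
  Δ2: s0:0→1, s2:0→1
  Δ3: s3:0→1
  Δ4: s5:1→0
  (4Δ to stable)
t=1 Δ0: s5=0 s3=1 s0=1 s2=1 s4=1 s1=0 clk=1
  Δ1: clk:1→0
  (1Δ to stable)
t=2 Δ0: s5=0 s3=1 s0=1 s2=1 s4=1 s1=0 clk=0
  Δ1: clk:0→1
  Δ2: s0:1→0
  (2Δ to stable)
t=3 Δ0: s5=0 s3=1 s0=0 s2=1 s4=1 s1=0 clk=1
  Δ1: clk:1→0
  (1Δ to stable)
t=4 Δ0: s5=0 s3=1 s0=0 s2=1 s4=1 s1=0 clk=0
  Δ1: clk:0→1
  Δ2: s0:0→1
  (2Δ to stable)
t=5 Δ0: s5=0 s3=1 s0=1 s2=1 s4=1 s1=0 clk=1
  Δ1: clk:1→0
  (1Δ to stable)
t=6 Δ0: s5=0 s3=1 s0=1 s2=1 s4=1 s1=0 clk=0
  Δ1: clk:0→1
  Δ2: s0:1→0
  (2Δ to stable)
t=7 Δ0: s5=0 s3=1 s0=0 s2=1 s4=1 s1=0 clk=1
  Δ1: clk:1→0
  (1Δ to stable)
t=8 Δ0: s5=0 s3=1 s0=0 s2=1 s4=1 s1=0 clk=0
  Δ1: clk:0→1
  Δ2: s0:0→1
  (2Δ to stable)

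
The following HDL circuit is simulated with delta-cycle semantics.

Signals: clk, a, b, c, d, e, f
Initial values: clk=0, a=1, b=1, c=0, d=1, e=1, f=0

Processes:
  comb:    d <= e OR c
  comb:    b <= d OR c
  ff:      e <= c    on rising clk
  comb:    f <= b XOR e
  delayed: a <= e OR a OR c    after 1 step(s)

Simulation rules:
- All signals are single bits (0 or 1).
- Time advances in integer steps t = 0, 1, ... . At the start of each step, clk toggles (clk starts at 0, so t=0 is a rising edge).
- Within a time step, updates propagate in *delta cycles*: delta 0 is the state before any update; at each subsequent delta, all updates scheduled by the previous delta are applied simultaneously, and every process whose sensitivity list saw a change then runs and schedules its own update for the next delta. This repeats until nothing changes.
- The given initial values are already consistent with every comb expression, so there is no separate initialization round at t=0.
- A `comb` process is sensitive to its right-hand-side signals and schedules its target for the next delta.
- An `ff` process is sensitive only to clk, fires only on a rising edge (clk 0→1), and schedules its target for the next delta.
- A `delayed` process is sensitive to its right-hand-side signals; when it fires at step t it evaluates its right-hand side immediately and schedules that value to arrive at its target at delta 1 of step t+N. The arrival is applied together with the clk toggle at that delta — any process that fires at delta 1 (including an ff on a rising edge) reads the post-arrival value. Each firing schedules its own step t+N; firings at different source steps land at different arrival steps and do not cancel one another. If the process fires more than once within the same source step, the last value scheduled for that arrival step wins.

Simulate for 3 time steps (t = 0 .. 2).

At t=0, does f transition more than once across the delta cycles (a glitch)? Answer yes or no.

t=0 Δ0: a=1 d=1 c=0 b=1 f=0 e=1 clk=0
  Δ1: clk:0→1
  Δ2: e:1→0
  Δ3: d:1→0, f:0→1
  Δ4: b:1→0
  Δ5: f:1→0
  (5Δ to stable)
t=1 Δ0: a=1 d=0 c=0 b=0 f=0 e=0 clk=1
  Δ1: clk:1→0
  (1Δ to stable)
t=2 Δ0: a=1 d=0 c=0 b=0 f=0 e=0 clk=0
  Δ1: clk:0→1
  (1Δ to stable)

yes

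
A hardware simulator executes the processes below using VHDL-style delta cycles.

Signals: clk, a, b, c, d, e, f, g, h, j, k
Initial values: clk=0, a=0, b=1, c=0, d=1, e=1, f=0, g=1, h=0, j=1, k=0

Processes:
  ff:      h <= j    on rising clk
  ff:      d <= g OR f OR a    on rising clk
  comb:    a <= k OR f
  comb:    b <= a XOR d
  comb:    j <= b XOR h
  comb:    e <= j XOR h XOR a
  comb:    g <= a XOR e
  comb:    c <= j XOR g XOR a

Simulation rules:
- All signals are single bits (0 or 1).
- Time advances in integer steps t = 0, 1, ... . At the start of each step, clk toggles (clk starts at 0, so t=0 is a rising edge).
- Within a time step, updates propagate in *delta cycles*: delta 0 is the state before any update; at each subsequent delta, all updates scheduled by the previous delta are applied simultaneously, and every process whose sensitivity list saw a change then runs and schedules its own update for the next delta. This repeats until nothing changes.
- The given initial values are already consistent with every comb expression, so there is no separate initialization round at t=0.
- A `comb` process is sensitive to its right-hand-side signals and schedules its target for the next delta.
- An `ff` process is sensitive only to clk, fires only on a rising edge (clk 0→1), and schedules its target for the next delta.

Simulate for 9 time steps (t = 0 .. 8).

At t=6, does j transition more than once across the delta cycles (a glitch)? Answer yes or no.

no

[bits: e,k,clk,f,h,d,b,a,j,g,c]
t=0: Δ0=10000110110 Δ1=10100110110 Δ2=10101110110 Δ3=00101110010 Δ4=10101110001 Δ5=10101110010 Δ6=10101110011 | 6Δ
t=1: Δ0=10101110011 Δ1=10001110011 | 1Δ
t=2: Δ0=10001110011 Δ1=10101110011 Δ2=10100110011 Δ3=00100110111 Δ4=10100110100 Δ5=10100110111 Δ6=10100110110 | 6Δ
t=3: Δ0=10100110110 Δ1=10000110110 | 1Δ
t=4: Δ0=10000110110 Δ1=10100110110 Δ2=10101110110 Δ3=00101110010 Δ4=10101110001 Δ5=10101110010 Δ6=10101110011 | 6Δ
t=5: Δ0=10101110011 Δ1=10001110011 | 1Δ
t=6: Δ0=10001110011 Δ1=10101110011 Δ2=10100110011 Δ3=00100110111 Δ4=10100110100 Δ5=10100110111 Δ6=10100110110 | 6Δ
t=7: Δ0=10100110110 Δ1=10000110110 | 1Δ
t=8: Δ0=10000110110 Δ1=10100110110 Δ2=10101110110 Δ3=00101110010 Δ4=10101110001 Δ5=10101110010 Δ6=10101110011 | 6Δ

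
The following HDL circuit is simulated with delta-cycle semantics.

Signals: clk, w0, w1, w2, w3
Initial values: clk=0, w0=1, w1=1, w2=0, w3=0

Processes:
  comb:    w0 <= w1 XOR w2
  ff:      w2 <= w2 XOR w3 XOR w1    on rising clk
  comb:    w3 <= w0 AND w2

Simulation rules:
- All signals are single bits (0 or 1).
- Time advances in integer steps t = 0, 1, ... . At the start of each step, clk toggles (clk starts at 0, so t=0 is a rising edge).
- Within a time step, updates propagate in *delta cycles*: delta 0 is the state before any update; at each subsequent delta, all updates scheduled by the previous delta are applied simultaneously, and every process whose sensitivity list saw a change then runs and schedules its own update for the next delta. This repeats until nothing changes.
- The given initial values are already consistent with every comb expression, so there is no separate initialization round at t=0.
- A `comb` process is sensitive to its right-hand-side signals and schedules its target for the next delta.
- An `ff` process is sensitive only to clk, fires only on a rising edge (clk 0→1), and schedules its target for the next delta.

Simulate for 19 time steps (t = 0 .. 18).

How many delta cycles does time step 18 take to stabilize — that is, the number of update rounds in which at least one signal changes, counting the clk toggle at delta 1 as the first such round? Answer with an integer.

[bits: clk,w1,w3,w2,w0]
t=0: Δ0=01001 Δ1=11001 Δ2=11011 Δ3=11110 Δ4=11010 | 4Δ
t=1: Δ0=11010 Δ1=01010 | 1Δ
t=2: Δ0=01010 Δ1=11010 Δ2=11000 Δ3=11001 | 3Δ
t=3: Δ0=11001 Δ1=01001 | 1Δ
t=4: Δ0=01001 Δ1=11001 Δ2=11011 Δ3=11110 Δ4=11010 | 4Δ
t=5: Δ0=11010 Δ1=01010 | 1Δ
t=6: Δ0=01010 Δ1=11010 Δ2=11000 Δ3=11001 | 3Δ
t=7: Δ0=11001 Δ1=01001 | 1Δ
t=8: Δ0=01001 Δ1=11001 Δ2=11011 Δ3=11110 Δ4=11010 | 4Δ
t=9: Δ0=11010 Δ1=01010 | 1Δ
t=10: Δ0=01010 Δ1=11010 Δ2=11000 Δ3=11001 | 3Δ
t=11: Δ0=11001 Δ1=01001 | 1Δ
t=12: Δ0=01001 Δ1=11001 Δ2=11011 Δ3=11110 Δ4=11010 | 4Δ
t=13: Δ0=11010 Δ1=01010 | 1Δ
t=14: Δ0=01010 Δ1=11010 Δ2=11000 Δ3=11001 | 3Δ
t=15: Δ0=11001 Δ1=01001 | 1Δ
t=16: Δ0=01001 Δ1=11001 Δ2=11011 Δ3=11110 Δ4=11010 | 4Δ
t=17: Δ0=11010 Δ1=01010 | 1Δ
t=18: Δ0=01010 Δ1=11010 Δ2=11000 Δ3=11001 | 3Δ

3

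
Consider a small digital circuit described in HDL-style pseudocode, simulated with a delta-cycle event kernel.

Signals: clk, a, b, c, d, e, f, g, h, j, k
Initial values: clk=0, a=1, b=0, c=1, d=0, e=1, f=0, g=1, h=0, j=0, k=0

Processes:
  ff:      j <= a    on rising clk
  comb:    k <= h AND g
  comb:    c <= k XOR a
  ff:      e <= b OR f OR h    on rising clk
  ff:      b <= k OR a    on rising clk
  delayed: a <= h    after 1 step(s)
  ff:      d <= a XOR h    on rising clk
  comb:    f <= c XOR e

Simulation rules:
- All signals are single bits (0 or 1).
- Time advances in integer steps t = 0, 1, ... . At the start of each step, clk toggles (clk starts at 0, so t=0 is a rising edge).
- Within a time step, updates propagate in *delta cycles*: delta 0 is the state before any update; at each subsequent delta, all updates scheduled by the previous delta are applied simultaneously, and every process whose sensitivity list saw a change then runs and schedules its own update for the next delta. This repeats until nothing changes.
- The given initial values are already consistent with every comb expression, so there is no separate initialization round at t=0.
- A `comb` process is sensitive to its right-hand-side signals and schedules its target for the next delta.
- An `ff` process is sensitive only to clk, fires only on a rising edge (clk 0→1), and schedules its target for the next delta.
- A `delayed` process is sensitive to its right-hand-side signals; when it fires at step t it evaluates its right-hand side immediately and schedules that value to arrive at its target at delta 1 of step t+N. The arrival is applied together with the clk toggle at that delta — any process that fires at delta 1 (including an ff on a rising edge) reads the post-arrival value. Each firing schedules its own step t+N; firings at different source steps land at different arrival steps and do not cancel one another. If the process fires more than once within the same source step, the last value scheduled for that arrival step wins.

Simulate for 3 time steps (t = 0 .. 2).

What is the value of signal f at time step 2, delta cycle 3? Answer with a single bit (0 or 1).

[bits: f,h,j,g,clk,k,a,c,e,d,b]
t=0: Δ0=00010011100 Δ1=00011011100 Δ2=00111011011 Δ3=10111011011 | 3Δ
t=1: Δ0=10111011011 Δ1=10110011011 | 1Δ
t=2: Δ0=10110011011 Δ1=10111011011 Δ2=10111011111 Δ3=00111011111 | 3Δ

0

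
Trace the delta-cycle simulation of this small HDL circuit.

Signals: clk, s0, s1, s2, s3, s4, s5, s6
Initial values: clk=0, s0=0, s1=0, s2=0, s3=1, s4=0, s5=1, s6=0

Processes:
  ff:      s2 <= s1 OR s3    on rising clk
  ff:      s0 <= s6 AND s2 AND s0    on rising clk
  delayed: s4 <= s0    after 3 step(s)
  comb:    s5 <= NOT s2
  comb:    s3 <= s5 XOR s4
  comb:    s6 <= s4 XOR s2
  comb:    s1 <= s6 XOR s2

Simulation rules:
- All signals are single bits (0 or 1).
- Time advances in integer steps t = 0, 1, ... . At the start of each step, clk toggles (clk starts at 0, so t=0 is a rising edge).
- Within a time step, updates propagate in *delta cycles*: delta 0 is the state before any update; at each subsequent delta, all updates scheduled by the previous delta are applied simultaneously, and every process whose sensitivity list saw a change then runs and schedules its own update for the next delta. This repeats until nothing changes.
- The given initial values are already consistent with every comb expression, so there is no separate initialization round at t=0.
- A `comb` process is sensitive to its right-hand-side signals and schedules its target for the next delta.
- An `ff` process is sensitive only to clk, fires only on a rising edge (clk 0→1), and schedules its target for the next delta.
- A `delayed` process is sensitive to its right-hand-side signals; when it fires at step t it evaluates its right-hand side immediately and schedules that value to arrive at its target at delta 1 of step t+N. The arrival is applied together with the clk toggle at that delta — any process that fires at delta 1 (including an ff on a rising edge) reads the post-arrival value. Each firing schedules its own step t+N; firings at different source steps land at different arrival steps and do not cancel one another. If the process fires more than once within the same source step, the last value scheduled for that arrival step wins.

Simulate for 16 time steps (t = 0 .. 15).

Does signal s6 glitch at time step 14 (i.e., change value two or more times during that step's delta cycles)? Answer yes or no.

t=0 Δ0: s2=0 s6=0 s4=0 s5=1 clk=0 s3=1 s0=0 s1=0
  Δ1: clk:0→1
  Δ2: s2:0→1
  Δ3: s6:0→1, s5:1→0, s1:0→1
  Δ4: s3:1→0, s1:1→0
  (4Δ to stable)
t=1 Δ0: s2=1 s6=1 s4=0 s5=0 clk=1 s3=0 s0=0 s1=0
  Δ1: clk:1→0
  (1Δ to stable)
t=2 Δ0: s2=1 s6=1 s4=0 s5=0 clk=0 s3=0 s0=0 s1=0
  Δ1: clk:0→1
  Δ2: s2:1→0
  Δ3: s6:1→0, s5:0→1, s1:0→1
  Δ4: s3:0→1, s1:1→0
  (4Δ to stable)
t=3 Δ0: s2=0 s6=0 s4=0 s5=1 clk=1 s3=1 s0=0 s1=0
  Δ1: clk:1→0
  (1Δ to stable)
t=4 Δ0: s2=0 s6=0 s4=0 s5=1 clk=0 s3=1 s0=0 s1=0
  Δ1: clk:0→1
  Δ2: s2:0→1
  Δ3: s6:0→1, s5:1→0, s1:0→1
  Δ4: s3:1→0, s1:1→0
  (4Δ to stable)
t=5 Δ0: s2=1 s6=1 s4=0 s5=0 clk=1 s3=0 s0=0 s1=0
  Δ1: clk:1→0
  (1Δ to stable)
t=6 Δ0: s2=1 s6=1 s4=0 s5=0 clk=0 s3=0 s0=0 s1=0
  Δ1: clk:0→1
  Δ2: s2:1→0
  Δ3: s6:1→0, s5:0→1, s1:0→1
  Δ4: s3:0→1, s1:1→0
  (4Δ to stable)
t=7 Δ0: s2=0 s6=0 s4=0 s5=1 clk=1 s3=1 s0=0 s1=0
  Δ1: clk:1→0
  (1Δ to stable)
t=8 Δ0: s2=0 s6=0 s4=0 s5=1 clk=0 s3=1 s0=0 s1=0
  Δ1: clk:0→1
  Δ2: s2:0→1
  Δ3: s6:0→1, s5:1→0, s1:0→1
  Δ4: s3:1→0, s1:1→0
  (4Δ to stable)
t=9 Δ0: s2=1 s6=1 s4=0 s5=0 clk=1 s3=0 s0=0 s1=0
  Δ1: clk:1→0
  (1Δ to stable)
t=10 Δ0: s2=1 s6=1 s4=0 s5=0 clk=0 s3=0 s0=0 s1=0
  Δ1: clk:0→1
  Δ2: s2:1→0
  Δ3: s6:1→0, s5:0→1, s1:0→1
  Δ4: s3:0→1, s1:1→0
  (4Δ to stable)
t=11 Δ0: s2=0 s6=0 s4=0 s5=1 clk=1 s3=1 s0=0 s1=0
  Δ1: clk:1→0
  (1Δ to stable)
t=12 Δ0: s2=0 s6=0 s4=0 s5=1 clk=0 s3=1 s0=0 s1=0
  Δ1: clk:0→1
  Δ2: s2:0→1
  Δ3: s6:0→1, s5:1→0, s1:0→1
  Δ4: s3:1→0, s1:1→0
  (4Δ to stable)
t=13 Δ0: s2=1 s6=1 s4=0 s5=0 clk=1 s3=0 s0=0 s1=0
  Δ1: clk:1→0
  (1Δ to stable)
t=14 Δ0: s2=1 s6=1 s4=0 s5=0 clk=0 s3=0 s0=0 s1=0
  Δ1: clk:0→1
  Δ2: s2:1→0
  Δ3: s6:1→0, s5:0→1, s1:0→1
  Δ4: s3:0→1, s1:1→0
  (4Δ to stable)
t=15 Δ0: s2=0 s6=0 s4=0 s5=1 clk=1 s3=1 s0=0 s1=0
  Δ1: clk:1→0
  (1Δ to stable)

no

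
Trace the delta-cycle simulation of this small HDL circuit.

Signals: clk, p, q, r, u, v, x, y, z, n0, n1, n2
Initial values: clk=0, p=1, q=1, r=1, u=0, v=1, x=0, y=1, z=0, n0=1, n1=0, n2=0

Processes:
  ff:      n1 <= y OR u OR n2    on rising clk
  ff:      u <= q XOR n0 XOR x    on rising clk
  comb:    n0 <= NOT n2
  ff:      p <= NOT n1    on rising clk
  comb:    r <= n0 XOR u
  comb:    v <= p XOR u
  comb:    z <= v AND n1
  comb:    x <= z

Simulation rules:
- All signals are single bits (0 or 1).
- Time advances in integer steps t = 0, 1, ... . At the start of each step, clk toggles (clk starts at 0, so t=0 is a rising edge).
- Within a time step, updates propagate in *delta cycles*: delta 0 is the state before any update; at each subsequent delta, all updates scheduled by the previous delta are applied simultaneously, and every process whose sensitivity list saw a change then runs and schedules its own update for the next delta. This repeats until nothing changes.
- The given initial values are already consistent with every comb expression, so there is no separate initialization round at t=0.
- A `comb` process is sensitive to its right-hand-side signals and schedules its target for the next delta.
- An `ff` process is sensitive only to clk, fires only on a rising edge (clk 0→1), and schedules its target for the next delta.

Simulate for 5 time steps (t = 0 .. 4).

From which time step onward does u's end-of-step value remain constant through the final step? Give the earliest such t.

2

t=0 Δ0: r=1 q=1 n2=0 n1=0 x=0 u=0 v=1 y=1 p=1 z=0 clk=0 n0=1
  Δ1: clk:0→1
  Δ2: n1:0→1
  Δ3: z:0→1
  Δ4: x:0→1
  (4Δ to stable)
t=1 Δ0: r=1 q=1 n2=0 n1=1 x=1 u=0 v=1 y=1 p=1 z=1 clk=1 n0=1
  Δ1: clk:1→0
  (1Δ to stable)
t=2 Δ0: r=1 q=1 n2=0 n1=1 x=1 u=0 v=1 y=1 p=1 z=1 clk=0 n0=1
  Δ1: clk:0→1
  Δ2: u:0→1, p:1→0
  Δ3: r:1→0
  (3Δ to stable)
t=3 Δ0: r=0 q=1 n2=0 n1=1 x=1 u=1 v=1 y=1 p=0 z=1 clk=1 n0=1
  Δ1: clk:1→0
  (1Δ to stable)
t=4 Δ0: r=0 q=1 n2=0 n1=1 x=1 u=1 v=1 y=1 p=0 z=1 clk=0 n0=1
  Δ1: clk:0→1
  (1Δ to stable)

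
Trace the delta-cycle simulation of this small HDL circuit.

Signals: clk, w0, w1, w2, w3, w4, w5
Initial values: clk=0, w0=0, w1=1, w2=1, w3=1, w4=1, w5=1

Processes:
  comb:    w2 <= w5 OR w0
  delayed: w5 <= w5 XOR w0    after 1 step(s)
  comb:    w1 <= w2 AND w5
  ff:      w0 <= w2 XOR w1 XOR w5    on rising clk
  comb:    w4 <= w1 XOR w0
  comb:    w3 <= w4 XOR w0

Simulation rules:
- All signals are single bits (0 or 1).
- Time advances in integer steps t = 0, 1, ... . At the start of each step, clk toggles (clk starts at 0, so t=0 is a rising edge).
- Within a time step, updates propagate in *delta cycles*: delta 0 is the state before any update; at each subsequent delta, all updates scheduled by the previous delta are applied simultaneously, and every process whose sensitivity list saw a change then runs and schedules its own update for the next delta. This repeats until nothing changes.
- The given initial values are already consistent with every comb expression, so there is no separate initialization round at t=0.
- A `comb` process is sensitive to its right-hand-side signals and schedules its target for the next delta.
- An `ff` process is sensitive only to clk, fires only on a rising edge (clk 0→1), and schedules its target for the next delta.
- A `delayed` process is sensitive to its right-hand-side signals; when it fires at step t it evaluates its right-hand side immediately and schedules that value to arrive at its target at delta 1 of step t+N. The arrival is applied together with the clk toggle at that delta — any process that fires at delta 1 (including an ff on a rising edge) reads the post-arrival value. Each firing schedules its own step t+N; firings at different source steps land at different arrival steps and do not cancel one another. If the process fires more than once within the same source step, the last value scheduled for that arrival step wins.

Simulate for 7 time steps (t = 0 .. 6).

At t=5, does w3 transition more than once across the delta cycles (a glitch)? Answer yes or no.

[bits: w2,clk,w5,w1,w0,w3,w4]
t=0: Δ0=1011011 Δ1=1111011 Δ2=1111111 Δ3=1111100 Δ4=1111110 | 4Δ
t=1: Δ0=1111110 Δ1=1001110 Δ2=1000110 Δ3=1000111 Δ4=1000101 | 4Δ
t=2: Δ0=1000101 Δ1=1110101 Δ2=1111001 Δ3=1111011 | 3Δ
t=3: Δ0=1111011 Δ1=1011011 | 1Δ
t=4: Δ0=1011011 Δ1=1111011 Δ2=1111111 Δ3=1111100 Δ4=1111110 | 4Δ
t=5: Δ0=1111110 Δ1=1001110 Δ2=1000110 Δ3=1000111 Δ4=1000101 | 4Δ
t=6: Δ0=1000101 Δ1=1110101 Δ2=1111001 Δ3=1111011 | 3Δ

no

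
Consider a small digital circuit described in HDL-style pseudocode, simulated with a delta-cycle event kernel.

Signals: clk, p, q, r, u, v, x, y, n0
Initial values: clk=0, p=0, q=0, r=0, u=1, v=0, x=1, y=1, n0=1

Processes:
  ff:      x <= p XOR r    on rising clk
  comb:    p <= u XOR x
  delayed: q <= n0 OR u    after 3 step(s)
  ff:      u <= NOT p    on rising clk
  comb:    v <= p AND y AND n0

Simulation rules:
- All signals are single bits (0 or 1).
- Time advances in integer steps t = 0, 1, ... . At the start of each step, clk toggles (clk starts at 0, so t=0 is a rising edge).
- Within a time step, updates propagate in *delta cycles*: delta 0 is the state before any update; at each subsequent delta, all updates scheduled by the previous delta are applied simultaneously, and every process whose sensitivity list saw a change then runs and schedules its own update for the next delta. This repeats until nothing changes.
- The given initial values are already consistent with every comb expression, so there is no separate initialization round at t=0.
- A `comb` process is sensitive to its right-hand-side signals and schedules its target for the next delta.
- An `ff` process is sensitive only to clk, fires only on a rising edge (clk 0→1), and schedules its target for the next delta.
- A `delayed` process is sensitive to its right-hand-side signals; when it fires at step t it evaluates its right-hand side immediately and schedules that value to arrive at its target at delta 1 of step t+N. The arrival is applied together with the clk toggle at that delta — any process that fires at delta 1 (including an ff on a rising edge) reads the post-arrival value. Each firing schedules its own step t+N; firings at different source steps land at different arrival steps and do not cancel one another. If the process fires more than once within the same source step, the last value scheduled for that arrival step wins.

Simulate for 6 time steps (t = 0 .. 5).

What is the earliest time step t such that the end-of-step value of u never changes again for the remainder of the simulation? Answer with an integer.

2

t=0 Δ0: n0=1 x=1 q=0 u=1 clk=0 v=0 y=1 p=0 r=0
  Δ1: clk:0→1
  Δ2: x:1→0
  Δ3: p:0→1
  Δ4: v:0→1
  (4Δ to stable)
t=1 Δ0: n0=1 x=0 q=0 u=1 clk=1 v=1 y=1 p=1 r=0
  Δ1: clk:1→0
  (1Δ to stable)
t=2 Δ0: n0=1 x=0 q=0 u=1 clk=0 v=1 y=1 p=1 r=0
  Δ1: clk:0→1
  Δ2: x:0→1, u:1→0
  (2Δ to stable)
t=3 Δ0: n0=1 x=1 q=0 u=0 clk=1 v=1 y=1 p=1 r=0
  Δ1: clk:1→0
  (1Δ to stable)
t=4 Δ0: n0=1 x=1 q=0 u=0 clk=0 v=1 y=1 p=1 r=0
  Δ1: clk:0→1
  (1Δ to stable)
t=5 Δ0: n0=1 x=1 q=0 u=0 clk=1 v=1 y=1 p=1 r=0
  Δ1: q:0→1, clk:1→0
  (1Δ to stable)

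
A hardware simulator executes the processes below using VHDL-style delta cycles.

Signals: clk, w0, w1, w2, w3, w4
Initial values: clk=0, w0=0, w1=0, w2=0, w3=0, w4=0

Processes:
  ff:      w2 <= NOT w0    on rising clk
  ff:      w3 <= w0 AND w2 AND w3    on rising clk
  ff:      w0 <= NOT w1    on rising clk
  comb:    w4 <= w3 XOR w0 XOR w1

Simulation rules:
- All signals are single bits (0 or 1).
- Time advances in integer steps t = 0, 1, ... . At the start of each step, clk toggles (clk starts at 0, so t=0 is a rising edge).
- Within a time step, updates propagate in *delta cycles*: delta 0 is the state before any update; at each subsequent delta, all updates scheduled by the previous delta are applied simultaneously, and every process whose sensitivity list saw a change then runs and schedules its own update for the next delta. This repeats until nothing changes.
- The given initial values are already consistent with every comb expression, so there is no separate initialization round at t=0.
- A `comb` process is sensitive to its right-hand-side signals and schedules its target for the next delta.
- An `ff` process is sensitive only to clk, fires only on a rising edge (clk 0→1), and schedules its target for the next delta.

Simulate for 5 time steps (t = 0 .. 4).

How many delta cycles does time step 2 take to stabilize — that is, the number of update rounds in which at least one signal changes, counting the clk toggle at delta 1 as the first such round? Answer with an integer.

t0.Δ0 w0=0 w2=0 clk=0 w3=0 w1=0 w4=0
t0.Δ1 w0=0 w2=0 clk=1 w3=0 w1=0 w4=0
t0.Δ2 w0=1 w2=1 clk=1 w3=0 w1=0 w4=0
t0.Δ3 w0=1 w2=1 clk=1 w3=0 w1=0 w4=1
t1.Δ0 w0=1 w2=1 clk=1 w3=0 w1=0 w4=1
t1.Δ1 w0=1 w2=1 clk=0 w3=0 w1=0 w4=1
t2.Δ0 w0=1 w2=1 clk=0 w3=0 w1=0 w4=1
t2.Δ1 w0=1 w2=1 clk=1 w3=0 w1=0 w4=1
t2.Δ2 w0=1 w2=0 clk=1 w3=0 w1=0 w4=1
t3.Δ0 w0=1 w2=0 clk=1 w3=0 w1=0 w4=1
t3.Δ1 w0=1 w2=0 clk=0 w3=0 w1=0 w4=1
t4.Δ0 w0=1 w2=0 clk=0 w3=0 w1=0 w4=1
t4.Δ1 w0=1 w2=0 clk=1 w3=0 w1=0 w4=1

2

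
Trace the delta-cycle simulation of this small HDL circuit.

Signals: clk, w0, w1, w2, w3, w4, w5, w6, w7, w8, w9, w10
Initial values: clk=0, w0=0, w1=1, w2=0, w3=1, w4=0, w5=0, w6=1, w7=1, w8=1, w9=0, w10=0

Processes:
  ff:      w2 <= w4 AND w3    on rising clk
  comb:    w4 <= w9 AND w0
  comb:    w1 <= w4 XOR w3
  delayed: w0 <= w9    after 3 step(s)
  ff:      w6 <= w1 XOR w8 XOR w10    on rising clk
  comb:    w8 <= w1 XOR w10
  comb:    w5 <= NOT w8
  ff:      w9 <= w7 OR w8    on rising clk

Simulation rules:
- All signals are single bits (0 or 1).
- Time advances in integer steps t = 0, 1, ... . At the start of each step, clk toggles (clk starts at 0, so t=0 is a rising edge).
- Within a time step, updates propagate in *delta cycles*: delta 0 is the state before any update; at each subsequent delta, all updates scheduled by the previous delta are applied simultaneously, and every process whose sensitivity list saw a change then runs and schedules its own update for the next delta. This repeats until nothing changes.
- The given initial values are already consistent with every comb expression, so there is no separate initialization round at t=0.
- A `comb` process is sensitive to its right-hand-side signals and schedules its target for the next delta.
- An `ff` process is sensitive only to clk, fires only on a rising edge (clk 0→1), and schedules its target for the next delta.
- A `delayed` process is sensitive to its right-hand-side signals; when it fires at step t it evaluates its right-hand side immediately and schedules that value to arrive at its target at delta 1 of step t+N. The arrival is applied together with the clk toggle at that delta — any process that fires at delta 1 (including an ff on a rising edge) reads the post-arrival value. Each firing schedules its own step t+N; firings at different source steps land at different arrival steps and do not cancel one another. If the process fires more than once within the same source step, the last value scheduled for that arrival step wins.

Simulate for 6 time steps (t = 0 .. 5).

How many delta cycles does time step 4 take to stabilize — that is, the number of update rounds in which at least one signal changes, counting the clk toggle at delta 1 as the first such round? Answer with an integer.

2

t=0 Δ0: w0=0 w4=0 w9=0 w8=1 w6=1 w2=0 w10=0 w7=1 w1=1 w5=0 clk=0 w3=1
  Δ1: clk:0→1
  Δ2: w9:0→1, w6:1→0
  (2Δ to stable)
t=1 Δ0: w0=0 w4=0 w9=1 w8=1 w6=0 w2=0 w10=0 w7=1 w1=1 w5=0 clk=1 w3=1
  Δ1: clk:1→0
  (1Δ to stable)
t=2 Δ0: w0=0 w4=0 w9=1 w8=1 w6=0 w2=0 w10=0 w7=1 w1=1 w5=0 clk=0 w3=1
  Δ1: clk:0→1
  (1Δ to stable)
t=3 Δ0: w0=0 w4=0 w9=1 w8=1 w6=0 w2=0 w10=0 w7=1 w1=1 w5=0 clk=1 w3=1
  Δ1: w0:0→1, clk:1→0
  Δ2: w4:0→1
  Δ3: w1:1→0
  Δ4: w8:1→0
  Δ5: w5:0→1
  (5Δ to stable)
t=4 Δ0: w0=1 w4=1 w9=1 w8=0 w6=0 w2=0 w10=0 w7=1 w1=0 w5=1 clk=0 w3=1
  Δ1: clk:0→1
  Δ2: w2:0→1
  (2Δ to stable)
t=5 Δ0: w0=1 w4=1 w9=1 w8=0 w6=0 w2=1 w10=0 w7=1 w1=0 w5=1 clk=1 w3=1
  Δ1: clk:1→0
  (1Δ to stable)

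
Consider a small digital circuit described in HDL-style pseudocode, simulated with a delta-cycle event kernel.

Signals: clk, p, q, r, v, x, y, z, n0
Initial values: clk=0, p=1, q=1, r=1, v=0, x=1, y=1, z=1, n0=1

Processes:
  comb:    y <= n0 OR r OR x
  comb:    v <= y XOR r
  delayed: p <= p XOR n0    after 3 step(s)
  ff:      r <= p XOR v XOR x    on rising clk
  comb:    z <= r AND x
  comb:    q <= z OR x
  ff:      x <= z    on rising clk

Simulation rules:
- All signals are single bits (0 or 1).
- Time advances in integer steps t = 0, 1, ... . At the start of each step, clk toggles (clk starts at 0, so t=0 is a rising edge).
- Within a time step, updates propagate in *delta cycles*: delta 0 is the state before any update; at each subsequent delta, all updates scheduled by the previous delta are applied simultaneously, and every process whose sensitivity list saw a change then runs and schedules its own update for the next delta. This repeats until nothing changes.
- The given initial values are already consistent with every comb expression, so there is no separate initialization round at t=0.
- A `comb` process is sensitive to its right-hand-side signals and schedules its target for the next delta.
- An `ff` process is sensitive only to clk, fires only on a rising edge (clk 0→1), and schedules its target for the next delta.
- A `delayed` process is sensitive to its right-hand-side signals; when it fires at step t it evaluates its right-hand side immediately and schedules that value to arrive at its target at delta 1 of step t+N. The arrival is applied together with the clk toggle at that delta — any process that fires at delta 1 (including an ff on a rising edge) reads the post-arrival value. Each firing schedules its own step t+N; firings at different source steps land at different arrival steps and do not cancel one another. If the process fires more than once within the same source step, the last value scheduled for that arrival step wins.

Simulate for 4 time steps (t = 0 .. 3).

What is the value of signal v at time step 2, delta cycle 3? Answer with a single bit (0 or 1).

t=0 Δ0: z=1 q=1 y=1 p=1 clk=0 v=0 x=1 n0=1 r=1
  Δ1: clk:0→1
  Δ2: r:1→0
  Δ3: z:1→0, v:0→1
  (3Δ to stable)
t=1 Δ0: z=0 q=1 y=1 p=1 clk=1 v=1 x=1 n0=1 r=0
  Δ1: clk:1→0
  (1Δ to stable)
t=2 Δ0: z=0 q=1 y=1 p=1 clk=0 v=1 x=1 n0=1 r=0
  Δ1: clk:0→1
  Δ2: x:1→0, r:0→1
  Δ3: q:1→0, v:1→0
  (3Δ to stable)
t=3 Δ0: z=0 q=0 y=1 p=1 clk=1 v=0 x=0 n0=1 r=1
  Δ1: clk:1→0
  (1Δ to stable)

0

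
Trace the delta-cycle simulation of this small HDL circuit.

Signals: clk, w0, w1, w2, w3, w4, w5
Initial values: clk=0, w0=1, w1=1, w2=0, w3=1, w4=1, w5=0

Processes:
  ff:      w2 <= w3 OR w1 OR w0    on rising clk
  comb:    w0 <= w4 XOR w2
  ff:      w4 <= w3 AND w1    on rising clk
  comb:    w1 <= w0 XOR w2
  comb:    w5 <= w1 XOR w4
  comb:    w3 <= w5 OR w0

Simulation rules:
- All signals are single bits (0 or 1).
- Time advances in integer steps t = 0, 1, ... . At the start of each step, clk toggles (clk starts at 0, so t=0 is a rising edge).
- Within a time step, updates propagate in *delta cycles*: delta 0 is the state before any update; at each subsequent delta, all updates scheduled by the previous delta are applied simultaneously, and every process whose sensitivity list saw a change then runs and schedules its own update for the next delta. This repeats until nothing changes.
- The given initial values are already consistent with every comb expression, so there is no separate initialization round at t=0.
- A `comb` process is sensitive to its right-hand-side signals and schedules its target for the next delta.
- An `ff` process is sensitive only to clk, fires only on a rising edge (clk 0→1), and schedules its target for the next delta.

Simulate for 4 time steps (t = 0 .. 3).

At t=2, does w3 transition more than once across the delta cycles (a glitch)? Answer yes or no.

t=0 Δ0: w5=0 w1=1 w3=1 w0=1 w4=1 clk=0 w2=0
  Δ1: clk:0→1
  Δ2: w2:0→1
  Δ3: w1:1→0, w0:1→0
  Δ4: w5:0→1, w1:0→1, w3:1→0
  Δ5: w5:1→0, w3:0→1
  Δ6: w3:1→0
  (6Δ to stable)
t=1 Δ0: w5=0 w1=1 w3=0 w0=0 w4=1 clk=1 w2=1
  Δ1: clk:1→0
  (1Δ to stable)
t=2 Δ0: w5=0 w1=1 w3=0 w0=0 w4=1 clk=0 w2=1
  Δ1: clk:0→1
  Δ2: w4:1→0
  Δ3: w5:0→1, w0:0→1
  Δ4: w1:1→0, w3:0→1
  Δ5: w5:1→0
  (5Δ to stable)
t=3 Δ0: w5=0 w1=0 w3=1 w0=1 w4=0 clk=1 w2=1
  Δ1: clk:1→0
  (1Δ to stable)

no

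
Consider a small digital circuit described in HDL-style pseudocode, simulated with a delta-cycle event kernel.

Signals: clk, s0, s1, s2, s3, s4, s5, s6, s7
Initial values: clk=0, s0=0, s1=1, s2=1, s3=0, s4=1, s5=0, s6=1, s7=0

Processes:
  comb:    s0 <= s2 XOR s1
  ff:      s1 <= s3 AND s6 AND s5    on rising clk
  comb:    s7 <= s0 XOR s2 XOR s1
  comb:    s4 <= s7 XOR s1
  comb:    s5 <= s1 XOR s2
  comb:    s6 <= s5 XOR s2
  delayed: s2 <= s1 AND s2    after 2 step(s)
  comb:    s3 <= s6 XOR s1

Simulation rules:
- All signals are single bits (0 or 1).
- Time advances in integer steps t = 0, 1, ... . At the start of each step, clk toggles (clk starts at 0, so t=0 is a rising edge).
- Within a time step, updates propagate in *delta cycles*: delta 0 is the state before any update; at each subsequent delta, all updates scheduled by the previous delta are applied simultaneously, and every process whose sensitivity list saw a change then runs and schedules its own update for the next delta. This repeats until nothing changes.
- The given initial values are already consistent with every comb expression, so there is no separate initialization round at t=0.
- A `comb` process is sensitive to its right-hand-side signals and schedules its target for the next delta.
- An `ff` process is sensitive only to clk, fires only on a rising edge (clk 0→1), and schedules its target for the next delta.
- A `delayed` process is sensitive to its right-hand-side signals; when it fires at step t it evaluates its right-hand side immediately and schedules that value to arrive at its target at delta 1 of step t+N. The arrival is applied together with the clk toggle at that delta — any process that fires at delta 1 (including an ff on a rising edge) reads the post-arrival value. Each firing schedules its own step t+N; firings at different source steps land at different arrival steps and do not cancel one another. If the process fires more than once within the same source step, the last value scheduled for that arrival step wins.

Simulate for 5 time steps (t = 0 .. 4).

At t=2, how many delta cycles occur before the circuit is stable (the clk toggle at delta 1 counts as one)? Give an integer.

4

t=0 Δ0: s3=0 s1=1 s4=1 s0=0 s6=1 s2=1 clk=0 s5=0 s7=0
  Δ1: clk:0→1
  Δ2: s1:1→0
  Δ3: s3:0→1, s4:1→0, s0:0→1, s5:0→1, s7:0→1
  Δ4: s4:0→1, s6:1→0, s7:1→0
  Δ5: s3:1→0, s4:1→0
  (5Δ to stable)
t=1 Δ0: s3=0 s1=0 s4=0 s0=1 s6=0 s2=1 clk=1 s5=1 s7=0
  Δ1: clk:1→0
  (1Δ to stable)
t=2 Δ0: s3=0 s1=0 s4=0 s0=1 s6=0 s2=1 clk=0 s5=1 s7=0
  Δ1: s2:1→0, clk:0→1
  Δ2: s0:1→0, s6:0→1, s5:1→0, s7:0→1
  Δ3: s3:0→1, s4:0→1, s6:1→0, s7:1→0
  Δ4: s3:1→0, s4:1→0
  (4Δ to stable)
t=3 Δ0: s3=0 s1=0 s4=0 s0=0 s6=0 s2=0 clk=1 s5=0 s7=0
  Δ1: clk:1→0
  (1Δ to stable)
t=4 Δ0: s3=0 s1=0 s4=0 s0=0 s6=0 s2=0 clk=0 s5=0 s7=0
  Δ1: clk:0→1
  (1Δ to stable)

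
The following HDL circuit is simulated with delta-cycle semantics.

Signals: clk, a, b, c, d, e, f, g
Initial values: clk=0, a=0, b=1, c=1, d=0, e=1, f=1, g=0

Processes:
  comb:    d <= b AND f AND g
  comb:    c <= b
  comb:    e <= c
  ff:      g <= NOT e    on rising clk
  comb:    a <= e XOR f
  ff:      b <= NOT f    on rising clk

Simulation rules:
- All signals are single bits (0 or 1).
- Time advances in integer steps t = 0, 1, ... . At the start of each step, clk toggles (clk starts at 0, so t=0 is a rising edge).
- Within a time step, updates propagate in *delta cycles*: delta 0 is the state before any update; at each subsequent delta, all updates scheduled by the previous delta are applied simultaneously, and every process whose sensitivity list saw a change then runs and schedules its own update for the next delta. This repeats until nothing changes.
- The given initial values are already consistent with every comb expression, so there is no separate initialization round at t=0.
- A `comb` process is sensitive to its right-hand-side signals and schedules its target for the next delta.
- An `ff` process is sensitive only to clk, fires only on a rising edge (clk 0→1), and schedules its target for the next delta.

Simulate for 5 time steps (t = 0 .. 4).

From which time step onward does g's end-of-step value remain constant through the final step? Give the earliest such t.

2

t0.Δ0 c=1 clk=0 d=0 a=0 e=1 g=0 f=1 b=1
t0.Δ1 c=1 clk=1 d=0 a=0 e=1 g=0 f=1 b=1
t0.Δ2 c=1 clk=1 d=0 a=0 e=1 g=0 f=1 b=0
t0.Δ3 c=0 clk=1 d=0 a=0 e=1 g=0 f=1 b=0
t0.Δ4 c=0 clk=1 d=0 a=0 e=0 g=0 f=1 b=0
t0.Δ5 c=0 clk=1 d=0 a=1 e=0 g=0 f=1 b=0
t1.Δ0 c=0 clk=1 d=0 a=1 e=0 g=0 f=1 b=0
t1.Δ1 c=0 clk=0 d=0 a=1 e=0 g=0 f=1 b=0
t2.Δ0 c=0 clk=0 d=0 a=1 e=0 g=0 f=1 b=0
t2.Δ1 c=0 clk=1 d=0 a=1 e=0 g=0 f=1 b=0
t2.Δ2 c=0 clk=1 d=0 a=1 e=0 g=1 f=1 b=0
t3.Δ0 c=0 clk=1 d=0 a=1 e=0 g=1 f=1 b=0
t3.Δ1 c=0 clk=0 d=0 a=1 e=0 g=1 f=1 b=0
t4.Δ0 c=0 clk=0 d=0 a=1 e=0 g=1 f=1 b=0
t4.Δ1 c=0 clk=1 d=0 a=1 e=0 g=1 f=1 b=0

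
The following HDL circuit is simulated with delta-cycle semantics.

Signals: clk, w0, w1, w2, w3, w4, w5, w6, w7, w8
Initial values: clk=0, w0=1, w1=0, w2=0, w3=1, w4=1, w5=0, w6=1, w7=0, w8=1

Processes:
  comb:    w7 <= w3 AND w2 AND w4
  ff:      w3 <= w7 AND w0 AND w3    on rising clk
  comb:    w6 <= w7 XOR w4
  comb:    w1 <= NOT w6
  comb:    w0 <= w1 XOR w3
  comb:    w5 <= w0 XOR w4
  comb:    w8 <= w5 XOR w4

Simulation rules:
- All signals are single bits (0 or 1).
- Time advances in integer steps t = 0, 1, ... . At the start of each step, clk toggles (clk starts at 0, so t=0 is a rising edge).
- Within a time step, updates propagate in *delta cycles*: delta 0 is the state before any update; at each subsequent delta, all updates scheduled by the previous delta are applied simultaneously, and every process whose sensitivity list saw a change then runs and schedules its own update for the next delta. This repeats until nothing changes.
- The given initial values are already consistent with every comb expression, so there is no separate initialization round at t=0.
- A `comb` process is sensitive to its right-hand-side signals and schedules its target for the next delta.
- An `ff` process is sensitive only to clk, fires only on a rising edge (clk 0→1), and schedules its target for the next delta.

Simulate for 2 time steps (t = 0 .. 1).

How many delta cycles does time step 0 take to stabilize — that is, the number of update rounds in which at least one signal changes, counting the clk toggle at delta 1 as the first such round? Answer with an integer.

t0.Δ0 w3=1 w4=1 w1=0 clk=0 w2=0 w8=1 w5=0 w0=1 w6=1 w7=0
t0.Δ1 w3=1 w4=1 w1=0 clk=1 w2=0 w8=1 w5=0 w0=1 w6=1 w7=0
t0.Δ2 w3=0 w4=1 w1=0 clk=1 w2=0 w8=1 w5=0 w0=1 w6=1 w7=0
t0.Δ3 w3=0 w4=1 w1=0 clk=1 w2=0 w8=1 w5=0 w0=0 w6=1 w7=0
t0.Δ4 w3=0 w4=1 w1=0 clk=1 w2=0 w8=1 w5=1 w0=0 w6=1 w7=0
t0.Δ5 w3=0 w4=1 w1=0 clk=1 w2=0 w8=0 w5=1 w0=0 w6=1 w7=0
t1.Δ0 w3=0 w4=1 w1=0 clk=1 w2=0 w8=0 w5=1 w0=0 w6=1 w7=0
t1.Δ1 w3=0 w4=1 w1=0 clk=0 w2=0 w8=0 w5=1 w0=0 w6=1 w7=0

5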